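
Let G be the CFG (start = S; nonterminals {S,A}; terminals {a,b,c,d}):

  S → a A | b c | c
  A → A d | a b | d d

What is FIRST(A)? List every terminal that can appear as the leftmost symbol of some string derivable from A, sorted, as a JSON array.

FIRST sets, iterate to fixpoint:
pass 1:
  A via A→a b: +{a}
  A via A→d d: +{d}
  S via S→a A: +{a}
  S via S→b c: +{b}
  S via S→c: +{c}
  S: {a,b,c}  A: {a,d}
pass 2: (no change)
  S: {a,b,c}  A: {a,d}

FIRST(A) = ["a", "d"]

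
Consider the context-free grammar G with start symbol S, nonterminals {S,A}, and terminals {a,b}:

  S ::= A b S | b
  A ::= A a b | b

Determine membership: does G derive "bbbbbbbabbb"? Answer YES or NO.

CNF form of G:
  S -> A X3 | b
  A -> A X2 | b
  T0 -> a
  T1 -> b
  X2 -> T0 T1
  X3 -> T1 S

CYK fill:
  cell(0,0) b: {A,S,T1}  orig:{A,S}
  cell(1,1) b: {A,S,T1}  orig:{A,S}
  cell(2,2) b: {A,S,T1}  orig:{A,S}
  cell(3,3) b: {A,S,T1}  orig:{A,S}
  cell(4,4) b: {A,S,T1}  orig:{A,S}
  cell(5,5) b: {A,S,T1}  orig:{A,S}
  cell(6,6) b: {A,S,T1}  orig:{A,S}
  cell(7,7) a: {T0}  orig:{}
  cell(8,8) b: {A,S,T1}  orig:{A,S}
  cell(9,9) b: {A,S,T1}  orig:{A,S}
  cell(10,10) b: {A,S,T1}  orig:{A,S}
  cell(0,1) bb: {X3}  orig:{}
  cell(1,2) bb: {X3}  orig:{}
  cell(2,3) bb: {X3}  orig:{}
  cell(3,4) bb: {X3}  orig:{}
  cell(4,5) bb: {X3}  orig:{}
  cell(5,6) bb: {X3}  orig:{}
  cell(6,7) ba: ∅
  cell(7,8) ab: {X2}  orig:{}
  cell(8,9) bb: {X3}  orig:{}
  cell(9,10) bb: {X3}  orig:{}
  cell(0,2) bbb: {S}
  cell(1,3) bbb: {S}
  cell(2,4) bbb: {S}
  cell(3,5) bbb: {S}
  cell(4,6) bbb: {S}
  cell(5,7) bba: ∅
  cell(6,8) bab: {A}
  cell(7,9) abb: ∅
  cell(8,10) bbb: {S}
  cell(0,3) bbbb: {X3}  orig:{}
  cell(1,4) bbbb: {X3}  orig:{}
  cell(2,5) bbbb: {X3}  orig:{}
  cell(3,6) bbbb: {X3}  orig:{}
  cell(4,7) bbba: ∅
  cell(5,8) bbab: ∅
  cell(6,9) babb: ∅
  cell(7,10) abbb: ∅
  cell(0,4) bbbbb: {S}
  cell(1,5) bbbbb: {S}
  cell(2,6) bbbbb: {S}
  cell(3,7) bbbba: ∅
  cell(4,8) bbbab: ∅
  cell(5,9) bbabb: ∅
  cell(6,10) babbb: {S}
  cell(0,5) bbbbbb: {X3}  orig:{}
  cell(1,6) bbbbbb: {X3}  orig:{}
  cell(2,7) bbbbba: ∅
  cell(3,8) bbbbab: ∅
  cell(4,9) bbbabb: ∅
  cell(5,10) bbabbb: {X3}  orig:{}
  cell(0,6) bbbbbbb: {S}
  cell(1,7) bbbbbba: ∅
  cell(2,8) bbbbbab: ∅
  cell(3,9) bbbbabb: ∅
  cell(4,10) bbbabbb: {S}
  cell(0,7) bbbbbbba: ∅
  cell(1,8) bbbbbbab: ∅
  cell(2,9) bbbbbabb: ∅
  cell(3,10) bbbbabbb: {X3}  orig:{}
  cell(0,8) bbbbbbbab: ∅
  cell(1,9) bbbbbbabb: ∅
  cell(2,10) bbbbbabbb: {S}
  cell(0,9) bbbbbbbabb: ∅
  cell(1,10) bbbbbbabbb: {X3}  orig:{}
  cell(0,10) bbbbbbbabbb: {S}

S ∈ T[0,10] ⇒ YES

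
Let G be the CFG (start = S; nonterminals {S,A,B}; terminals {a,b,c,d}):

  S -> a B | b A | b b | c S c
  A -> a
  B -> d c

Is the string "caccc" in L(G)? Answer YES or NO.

Convert to CNF:
  S -> T1 X4 | T2 B | T3 A | T3 T3
  A -> a
  B -> T0 T1
  T0 -> d
  T1 -> c
  T2 -> a
  T3 -> b
  X4 -> S T1

Fill CYK table bottom-up:
  cell(0,0) c: {T1}  orig:{}
  cell(1,1) a: {A,T2}  orig:{A}
  cell(2,2) c: {T1}  orig:{}
  cell(3,3) c: {T1}  orig:{}
  cell(4,4) c: {T1}  orig:{}
  cell(0,1) ca: ∅
  cell(1,2) ac: ∅
  cell(2,3) cc: ∅
  cell(3,4) cc: ∅
  cell(0,2) cac: ∅
  cell(1,3) acc: ∅
  cell(2,4) ccc: ∅
  cell(0,3) cacc: ∅
  cell(1,4) accc: ∅
  cell(0,4) caccc: ∅

S ∉ T[0,4] ⇒ NO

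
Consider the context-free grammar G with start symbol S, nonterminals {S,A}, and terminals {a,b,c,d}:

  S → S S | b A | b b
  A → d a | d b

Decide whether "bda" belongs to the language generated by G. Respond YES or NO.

CNF form of G:
  S -> S S | T2 A | T2 T2
  A -> T0 T1 | T0 T2
  T0 -> d
  T1 -> a
  T2 -> b

Fill CYK table bottom-up:
  [0..0]={T2}  "b"  orig:{}
  [1..1]={T0}  "d"  orig:{}
  [2..2]={T1}  "a"  orig:{}
  [0..1]=∅  "bd"
  [1..2]={A}  "da"
  [0..2]={S}  "bda"

S ∈ T[0,2] ⇒ YES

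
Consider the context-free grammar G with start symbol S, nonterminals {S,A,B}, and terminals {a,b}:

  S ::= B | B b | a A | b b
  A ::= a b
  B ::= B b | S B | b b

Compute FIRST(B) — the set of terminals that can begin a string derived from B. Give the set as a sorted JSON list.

FIRST iteration:
pass 1:
  A via A→a b: +{a}
  B via B→b b: +{b}
  S via S→B: +{b}
  S via S→a A: +{a}
  FIRST(S)={a,b}  FIRST(A)={a}  FIRST(B)={b}
pass 2:
  B via B→S B: +{a}
  FIRST(S)={a,b}  FIRST(A)={a}  FIRST(B)={a,b}
pass 3: — fixpoint
  FIRST(S)={a,b}  FIRST(A)={a}  FIRST(B)={a,b}

FIRST(B) = ["a", "b"]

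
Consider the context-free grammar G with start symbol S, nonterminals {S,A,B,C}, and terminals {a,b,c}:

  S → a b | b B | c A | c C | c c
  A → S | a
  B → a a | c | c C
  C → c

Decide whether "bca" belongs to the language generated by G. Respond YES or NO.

CNF form of G:
  S -> T0 T1 | T1 B | T2 A | T2 C | T2 T2
  A -> T0 T1 | T1 B | T2 A | T2 C | T2 T2 | a
  B -> T0 T0 | T2 C | c
  C -> c
  T0 -> a
  T1 -> b
  T2 -> c

CYK fill:
  cell(0,0) b: {T1}  orig:{}
  cell(1,1) c: {B,C,T2}  orig:{B,C}
  cell(2,2) a: {A,T0}  orig:{A}
  cell(0,1) bc: {A,S}
  cell(1,2) ca: {A,S}
  cell(0,2) bca: ∅

S ∉ T[0,2] ⇒ NO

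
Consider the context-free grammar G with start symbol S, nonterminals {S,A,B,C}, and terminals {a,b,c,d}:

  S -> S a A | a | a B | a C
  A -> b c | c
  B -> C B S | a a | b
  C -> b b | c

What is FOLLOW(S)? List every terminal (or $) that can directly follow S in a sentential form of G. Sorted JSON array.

Compute FIRST by fixpoint:
pass 1:
  A via A→b c: +{b}
  A via A→c: +{c}
  B via B→a a: +{a}
  B via B→b: +{b}
  C via C→b b: +{b}
  C via C→c: +{c}
  S via S→a: +{a}
  FIRST[S]={a}  FIRST[A]={b,c}  FIRST[B]={a,b}  FIRST[C]={b,c}
pass 2:
  B via B→C B S: +{c}
  FIRST[S]={a}  FIRST[A]={b,c}  FIRST[B]={a,b,c}  FIRST[C]={b,c}
pass 3: done
  FIRST[S]={a}  FIRST[A]={b,c}  FIRST[B]={a,b,c}  FIRST[C]={b,c}

FOLLOW iteration:
seed FOLLOW(S) with $
iter 1:
  B→C B S: FOLLOW(C) ⊇ FIRST(B) = {a,b,c}; new: +{a,b,c}
  B→C B S: FOLLOW(B) ⊇ FIRST(S) = {a}; new: +{a}
  B→C B S: FOLLOW(S) ⊇ FOLLOW(B) ⊇ {a}; new: +{a}
  S→S a A: FOLLOW(A) ⊇ FOLLOW(S) ⊇ {$,a}; new: +{$,a}
  S→a B: FOLLOW(B) ⊇ FOLLOW(S) ⊇ {$,a}; new: +{$}
  S→a C: FOLLOW(C) ⊇ FOLLOW(S) ⊇ {$,a}; new: +{$}
  FOLLOW[S]={$,a}  FOLLOW[A]={$,a}  FOLLOW[B]={$,a}  FOLLOW[C]={$,a,b,c}
iter 2: (no change)
  FOLLOW[S]={$,a}  FOLLOW[A]={$,a}  FOLLOW[B]={$,a}  FOLLOW[C]={$,a,b,c}

FOLLOW(S) = ["$", "a"]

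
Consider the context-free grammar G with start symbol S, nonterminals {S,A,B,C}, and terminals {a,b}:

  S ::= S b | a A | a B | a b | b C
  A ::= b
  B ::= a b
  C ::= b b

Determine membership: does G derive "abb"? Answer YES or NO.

Convert to CNF:
  S -> S T1 | T0 A | T0 B | T0 T1 | T1 C
  A -> b
  B -> T0 T1
  C -> T1 T1
  T0 -> a
  T1 -> b

Fill CYK table bottom-up:
  [0..0]={T0}  "a"  orig:{}
  [1..1]={A,T1}  "b"  orig:{A}
  [2..2]={A,T1}  "b"  orig:{A}
  [0..1]={B,S}  "ab"
  [1..2]={C}  "bb"
  [0..2]={S}  "abb"

S ∈ T[0,2] ⇒ YES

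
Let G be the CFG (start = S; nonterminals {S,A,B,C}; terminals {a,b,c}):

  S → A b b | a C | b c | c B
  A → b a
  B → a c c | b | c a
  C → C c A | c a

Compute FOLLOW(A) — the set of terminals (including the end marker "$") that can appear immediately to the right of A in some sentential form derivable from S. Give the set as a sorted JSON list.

Compute FIRST by fixpoint:
pass 1:
  A via A→b a: +{b}
  B via B→a c c: +{a}
  B via B→b: +{b}
  B via B→c a: +{c}
  C via C→c a: +{c}
  S via S→A b b: +{b}
  S via S→a C: +{a}
  S via S→c B: +{c}
  S: {a,b,c}  A: {b}  B: {a,b,c}  C: {c}
pass 2: — fixpoint
  S: {a,b,c}  A: {b}  B: {a,b,c}  C: {c}

FOLLOW iteration:
FOLLOW(S) := {$}
pass 1:
  C→C c A: FOLLOW(C) ⊇ FIRST(c) = {c}; new: +{c}
  C→C c A: FOLLOW(A) ⊇ FOLLOW(C) ⊇ {c}; new: +{c}
  S→A b b: FOLLOW(A) ⊇ FIRST(b) = {b}; new: +{b}
  S→a C: FOLLOW(C) ⊇ FOLLOW(S) ⊇ {$}; new: +{$}
  S→c B: FOLLOW(B) ⊇ FOLLOW(S) ⊇ {$}; new: +{$}
  FOLLOW[S]={$}  FOLLOW[A]={b,c}  FOLLOW[B]={$}  FOLLOW[C]={$,c}
pass 2:
  C→C c A: FOLLOW(A) ⊇ FOLLOW(C) ⊇ {$,c}; new: +{$}
  FOLLOW[S]={$}  FOLLOW[A]={$,b,c}  FOLLOW[B]={$}  FOLLOW[C]={$,c}
pass 3: — fixpoint
  FOLLOW[S]={$}  FOLLOW[A]={$,b,c}  FOLLOW[B]={$}  FOLLOW[C]={$,c}

FOLLOW(A) = ["$", "b", "c"]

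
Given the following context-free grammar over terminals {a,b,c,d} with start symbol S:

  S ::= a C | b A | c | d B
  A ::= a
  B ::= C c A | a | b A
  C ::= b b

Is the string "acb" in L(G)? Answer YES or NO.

CNF form of G:
  S -> T1 A | T2 C | T3 B | c
  A -> a
  B -> C X4 | T1 A | a
  C -> T1 T1
  T0 -> c
  T1 -> b
  T2 -> a
  T3 -> d
  X4 -> T0 A

Fill CYK table bottom-up:
  T[0,0] 'a' = {A,B,T2}  orig:{A,B}
  T[1,1] 'c' = {S,T0}  orig:{S}
  T[2,2] 'b' = {T1}  orig:{}
  T[0,1] 'ac' = ∅
  T[1,2] 'cb' = ∅
  T[0,2] 'acb' = ∅

S ∉ T[0,2] ⇒ NO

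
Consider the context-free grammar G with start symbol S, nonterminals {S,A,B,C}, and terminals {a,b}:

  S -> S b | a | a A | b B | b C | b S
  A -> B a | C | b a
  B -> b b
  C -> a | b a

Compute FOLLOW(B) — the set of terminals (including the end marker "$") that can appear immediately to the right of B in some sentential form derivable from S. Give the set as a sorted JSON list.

FIRST iteration:
pass 1:
  A via A→b a: +{b}
  B via B→b b: +{b}
  C via C→a: +{a}
  C via C→b a: +{b}
  S via S→a: +{a}
  S via S→b B: +{b}
  S: {a,b}  A: {b}  B: {b}  C: {a,b}
pass 2:
  A via A→C: +{a}
  S: {a,b}  A: {a,b}  B: {b}  C: {a,b}
pass 3: (no change)
  S: {a,b}  A: {a,b}  B: {b}  C: {a,b}

FOLLOW sets:
seed FOLLOW(S) with $
pass 1:
  A→B a: FOLLOW(B) ⊇ FIRST(a) = {a}; new: +{a}
  S→S b: FOLLOW(S) ⊇ FIRST(b) = {b}; new: +{b}
  S→a A: FOLLOW(A) ⊇ FOLLOW(S) ⊇ {$,b}; new: +{$,b}
  S→b B: FOLLOW(B) ⊇ FOLLOW(S) ⊇ {$,b}; new: +{$,b}
  S→b C: FOLLOW(C) ⊇ FOLLOW(S) ⊇ {$,b}; new: +{$,b}
  FOLLOW(S)={$,b}  FOLLOW(A)={$,b}  FOLLOW(B)={$,a,b}  FOLLOW(C)={$,b}
pass 2: (stable)
  FOLLOW(S)={$,b}  FOLLOW(A)={$,b}  FOLLOW(B)={$,a,b}  FOLLOW(C)={$,b}

FOLLOW(B) = ["$", "a", "b"]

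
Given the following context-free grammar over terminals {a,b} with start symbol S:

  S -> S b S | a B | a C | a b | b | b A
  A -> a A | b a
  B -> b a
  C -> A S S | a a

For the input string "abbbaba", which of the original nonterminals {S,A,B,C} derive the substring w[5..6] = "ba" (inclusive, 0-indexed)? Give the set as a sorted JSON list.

CNF form of G:
  S -> S X3 | T0 B | T0 C | T0 T1 | T1 A | b
  A -> T0 A | T1 T0
  B -> T1 T0
  C -> A X2 | T0 T0
  T0 -> a
  T1 -> b
  X2 -> S S
  X3 -> T1 S

CYK fill — only the sub-triangle for w[5..6]:
  [5..5]={S,T1}  "b"  orig:{S}
  [6..6]={T0}  "a"  orig:{}
  [5..6]={A,B}  "ba"

Original NTs in T[5,6] deriving "ba": ["A", "B"]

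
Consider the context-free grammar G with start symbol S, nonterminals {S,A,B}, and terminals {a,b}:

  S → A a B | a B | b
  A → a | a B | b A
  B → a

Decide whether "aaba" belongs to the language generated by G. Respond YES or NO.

CNF form of G:
  S -> A X2 | T0 B | b
  A -> T0 B | T1 A | a
  B -> a
  T0 -> a
  T1 -> b
  X2 -> T0 B

Fill CYK table bottom-up:
  [0..0]={A,B,T0}  "a"  orig:{A,B}
  [1..1]={A,B,T0}  "a"  orig:{A,B}
  [2..2]={S,T1}  "b"  orig:{S}
  [3..3]={A,B,T0}  "a"  orig:{A,B}
  [0..1]={A,S,X2}  "aa"  orig:{A,S}
  [1..2]=∅  "ab"
  [2..3]={A}  "ba"
  [0..2]=∅  "aab"
  [1..3]=∅  "aba"
  [0..3]=∅  "aaba"

S ∉ T[0,3] ⇒ NO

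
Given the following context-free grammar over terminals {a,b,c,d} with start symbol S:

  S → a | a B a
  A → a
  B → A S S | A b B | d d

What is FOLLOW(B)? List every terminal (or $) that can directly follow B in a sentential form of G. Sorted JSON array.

Compute FIRST by fixpoint:
round 1:
  A via A→a: +{a}
  B via B→A S S: +{a}
  B via B→d d: +{d}
  S via S→a: +{a}
  FIRST(S)={a}  FIRST(A)={a}  FIRST(B)={a,d}
round 2: (no change)
  FIRST(S)={a}  FIRST(A)={a}  FIRST(B)={a,d}

FOLLOW sets:
seed FOLLOW(S) with $
round 1:
  B→A S S: FOLLOW(A) ⊇ FIRST(S) = {a}; new: +{a}
  B→A S S: FOLLOW(S) ⊇ FIRST(S) = {a}; new: +{a}
  B→A b B: FOLLOW(A) ⊇ FIRST(b) = {b}; new: +{b}
  S→a B a: FOLLOW(B) ⊇ FIRST(a) = {a}; new: +{a}
  FOLLOW(S)={$,a}  FOLLOW(A)={a,b}  FOLLOW(B)={a}
round 2: (stable)
  FOLLOW(S)={$,a}  FOLLOW(A)={a,b}  FOLLOW(B)={a}

FOLLOW(B) = ["a"]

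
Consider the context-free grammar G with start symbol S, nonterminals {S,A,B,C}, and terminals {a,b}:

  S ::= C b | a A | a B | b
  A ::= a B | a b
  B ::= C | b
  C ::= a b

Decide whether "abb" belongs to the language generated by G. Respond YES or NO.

Convert to CNF:
  S -> C T1 | T0 A | T0 B | b
  A -> T0 B | T0 T1
  B -> T0 T1 | b
  C -> T0 T1
  T0 -> a
  T1 -> b

CYK table (by increasing span):
  T[0,0] 'a' = {T0}  orig:{}
  T[1,1] 'b' = {B,S,T1}  orig:{B,S}
  T[2,2] 'b' = {B,S,T1}  orig:{B,S}
  T[0,1] 'ab' = {A,B,C,S}
  T[1,2] 'bb' = ∅
  T[0,2] 'abb' = {S}

S ∈ T[0,2] ⇒ YES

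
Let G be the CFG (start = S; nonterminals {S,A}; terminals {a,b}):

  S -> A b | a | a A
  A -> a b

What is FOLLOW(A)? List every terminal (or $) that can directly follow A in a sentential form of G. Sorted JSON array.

FIRST iteration:
round 1:
  A via A→a b: +{a}
  S via S→A b: +{a}
  FIRST[S]={a}  FIRST[A]={a}
round 2: (no change)
  FIRST[S]={a}  FIRST[A]={a}

Compute FOLLOW by fixpoint:
initialize: $ ∈ FOLLOW(S)
iter 1:
  S→A b: FOLLOW(A) ⊇ FIRST(b) = {b}; new: +{b}
  S→a A: FOLLOW(A) ⊇ FOLLOW(S) ⊇ {$}; new: +{$}
  FOLLOW(S)={$}  FOLLOW(A)={$,b}
iter 2: done
  FOLLOW(S)={$}  FOLLOW(A)={$,b}

FOLLOW(A) = ["$", "b"]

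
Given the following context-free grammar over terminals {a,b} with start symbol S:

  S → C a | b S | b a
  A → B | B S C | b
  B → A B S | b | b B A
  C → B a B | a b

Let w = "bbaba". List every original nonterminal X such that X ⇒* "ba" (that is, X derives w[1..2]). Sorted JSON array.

CNF form of G:
  S -> C T1 | T0 S | T0 T1
  A -> A X2 | B X3 | T0 X4 | b
  B -> A X5 | T0 X6 | b
  C -> B X7 | T1 T0
  T0 -> b
  T1 -> a
  X2 -> B S
  X3 -> S C
  X4 -> B A
  X5 -> B S
  X6 -> B A
  X7 -> T1 B

CYK fill (cells [i..j] with 1 ≤ i ≤ j ≤ 2 only):
  [1..1]={A,B,T0}  "b"  orig:{A,B}
  [2..2]={T1}  "a"  orig:{}
  [1..2]={S}  "ba"

Original NTs in T[1,2] deriving "ba": ["S"]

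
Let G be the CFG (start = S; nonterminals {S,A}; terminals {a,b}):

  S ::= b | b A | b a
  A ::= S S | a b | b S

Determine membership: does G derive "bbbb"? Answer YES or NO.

CNF form of G:
  S -> T1 A | T1 T0 | b
  A -> S S | T0 T1 | T1 S
  T0 -> a
  T1 -> b

Fill CYK table bottom-up:
  cell(0,0) b: {S,T1}  orig:{S}
  cell(1,1) b: {S,T1}  orig:{S}
  cell(2,2) b: {S,T1}  orig:{S}
  cell(3,3) b: {S,T1}  orig:{S}
  cell(0,1) bb: {A}
  cell(1,2) bb: {A}
  cell(2,3) bb: {A}
  cell(0,2) bbb: {S}
  cell(1,3) bbb: {S}
  cell(0,3) bbbb: {A}

S ∉ T[0,3] ⇒ NO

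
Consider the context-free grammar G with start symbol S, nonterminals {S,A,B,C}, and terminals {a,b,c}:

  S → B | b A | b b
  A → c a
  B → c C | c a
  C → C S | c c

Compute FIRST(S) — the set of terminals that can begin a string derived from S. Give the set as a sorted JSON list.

FIRST iteration:
iter 1:
  A via A→c a: +{c}
  B via B→c C: +{c}
  C via C→c c: +{c}
  S via S→B: +{c}
  S via S→b A: +{b}
  S: {b,c}  A: {c}  B: {c}  C: {c}
iter 2: done
  S: {b,c}  A: {c}  B: {c}  C: {c}

FIRST(S) = ["b", "c"]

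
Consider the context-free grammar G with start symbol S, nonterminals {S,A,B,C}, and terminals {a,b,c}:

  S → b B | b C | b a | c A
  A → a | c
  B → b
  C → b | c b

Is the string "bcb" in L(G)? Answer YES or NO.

Convert to CNF:
  S -> T0 A | T1 B | T1 C | T1 T2
  A -> a | c
  B -> b
  C -> T0 T1 | b
  T0 -> c
  T1 -> b
  T2 -> a

CYK fill:
  [0..0]={B,C,T1}  "b"  orig:{B,C}
  [1..1]={A,T0}  "c"  orig:{A}
  [2..2]={B,C,T1}  "b"  orig:{B,C}
  [0..1]=∅  "bc"
  [1..2]={C}  "cb"
  [0..2]={S}  "bcb"

S ∈ T[0,2] ⇒ YES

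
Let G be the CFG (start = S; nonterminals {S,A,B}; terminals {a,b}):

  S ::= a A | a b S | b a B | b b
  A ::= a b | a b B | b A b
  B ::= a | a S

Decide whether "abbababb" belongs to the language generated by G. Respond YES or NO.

Convert to CNF:
  S -> T0 A | T0 X4 | T1 T1 | T1 X5
  A -> T0 T1 | T0 X2 | T1 X3
  B -> T0 S | a
  T0 -> a
  T1 -> b
  X2 -> T1 B
  X3 -> A T1
  X4 -> T1 S
  X5 -> T0 B

Fill CYK table bottom-up:
  cell(0,0) a: {B,T0}  orig:{B}
  cell(1,1) b: {T1}  orig:{}
  cell(2,2) b: {T1}  orig:{}
  cell(3,3) a: {B,T0}  orig:{B}
  cell(4,4) b: {T1}  orig:{}
  cell(5,5) a: {B,T0}  orig:{B}
  cell(6,6) b: {T1}  orig:{}
  cell(7,7) b: {T1}  orig:{}
  cell(0,1) ab: {A}
  cell(1,2) bb: {S}
  cell(2,3) ba: {X2}  orig:{}
  cell(3,4) ab: {A}
  cell(4,5) ba: {X2}  orig:{}
  cell(5,6) ab: {A}
  cell(6,7) bb: {S}
  cell(0,2) abb: {B,X3}  orig:{B}
  cell(1,3) bba: ∅
  cell(2,4) bab: ∅
  cell(3,5) aba: {A}
  cell(4,6) bab: ∅
  cell(5,7) abb: {B,X3}  orig:{B}
  cell(0,3) abba: ∅
  cell(1,4) bbab: ∅
  cell(2,5) baba: ∅
  cell(3,6) abab: {X3}  orig:{}
  cell(4,7) babb: {A,X2}  orig:{A}
  cell(0,4) abbab: ∅
  cell(1,5) bbaba: ∅
  cell(2,6) babab: {A}
  cell(3,7) ababb: {A,S}
  cell(0,5) abbaba: ∅
  cell(1,6) bbabab: ∅
  cell(2,7) bababb: {X3,X4}  orig:{}
  cell(0,6) abbabab: ∅
  cell(1,7) bbababb: {A}
  cell(0,7) abbababb: {S}

S ∈ T[0,7] ⇒ YES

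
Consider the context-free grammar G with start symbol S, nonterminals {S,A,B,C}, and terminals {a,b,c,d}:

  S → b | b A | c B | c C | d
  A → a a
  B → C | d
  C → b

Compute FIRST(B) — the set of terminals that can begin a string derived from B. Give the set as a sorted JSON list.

FIRST iteration:
pass 1:
  A via A→a a: +{a}
  B via B→d: +{d}
  C via C→b: +{b}
  S via S→b: +{b}
  S via S→c B: +{c}
  S via S→d: +{d}
  S: {b,c,d}  A: {a}  B: {d}  C: {b}
pass 2:
  B via B→C: +{b}
  S: {b,c,d}  A: {a}  B: {b,d}  C: {b}
pass 3: — fixpoint
  S: {b,c,d}  A: {a}  B: {b,d}  C: {b}

FIRST(B) = ["b", "d"]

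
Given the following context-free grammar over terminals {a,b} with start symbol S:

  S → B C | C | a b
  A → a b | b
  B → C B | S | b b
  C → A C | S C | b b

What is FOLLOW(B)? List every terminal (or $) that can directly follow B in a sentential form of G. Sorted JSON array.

FIRST iteration:
[1]
  A via A→a b: +{a}
  A via A→b: +{b}
  B via B→b b: +{b}
  C via C→A C: +{a,b}
  S via S→B C: +{b}
  S via S→C: +{a}
  S: {a,b}  A: {a,b}  B: {b}  C: {a,b}
[2]
  B via B→C B: +{a}
  S: {a,b}  A: {a,b}  B: {a,b}  C: {a,b}
[3] done
  S: {a,b}  A: {a,b}  B: {a,b}  C: {a,b}

Compute FOLLOW by fixpoint:
seed FOLLOW(S) with $
iter 1:
  B→C B: FOLLOW(C) ⊇ FIRST(B) = {a,b}; new: +{a,b}
  C→A C: FOLLOW(A) ⊇ FIRST(C) = {a,b}; new: +{a,b}
  C→S C: FOLLOW(S) ⊇ FIRST(C) = {a,b}; new: +{a,b}
  S→B C: FOLLOW(B) ⊇ FIRST(C) = {a,b}; new: +{a,b}
  S→B C: FOLLOW(C) ⊇ FOLLOW(S) ⊇ {$,a,b}; new: +{$}
  S: {$,a,b}  A: {a,b}  B: {a,b}  C: {$,a,b}
iter 2: (no change)
  S: {$,a,b}  A: {a,b}  B: {a,b}  C: {$,a,b}

FOLLOW(B) = ["a", "b"]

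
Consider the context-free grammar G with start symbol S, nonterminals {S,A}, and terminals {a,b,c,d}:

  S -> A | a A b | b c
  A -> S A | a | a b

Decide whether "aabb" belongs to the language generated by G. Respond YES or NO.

CNF form of G:
  S -> S A | T0 T1 | T0 X3 | T1 T2 | a
  A -> S A | T0 T1 | a
  T0 -> a
  T1 -> b
  T2 -> c
  X3 -> A T1

CYK table (by increasing span):
  cell(0,0) a: {A,S,T0}  orig:{A,S}
  cell(1,1) a: {A,S,T0}  orig:{A,S}
  cell(2,2) b: {T1}  orig:{}
  cell(3,3) b: {T1}  orig:{}
  cell(0,1) aa: {A,S}
  cell(1,2) ab: {A,S,X3}  orig:{A,S}
  cell(2,3) bb: ∅
  cell(0,2) aab: {A,S,X3}  orig:{A,S}
  cell(1,3) abb: {X3}  orig:{}
  cell(0,3) aabb: {S,X3}  orig:{S}

S ∈ T[0,3] ⇒ YES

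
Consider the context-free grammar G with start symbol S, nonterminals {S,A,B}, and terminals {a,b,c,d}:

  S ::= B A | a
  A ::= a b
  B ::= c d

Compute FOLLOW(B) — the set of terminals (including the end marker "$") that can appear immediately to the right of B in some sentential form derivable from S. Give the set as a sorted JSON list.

Compute FIRST by fixpoint:
pass 1:
  A via A→a b: +{a}
  B via B→c d: +{c}
  S via S→B A: +{c}
  S via S→a: +{a}
  FIRST[S]={a,c}  FIRST[A]={a}  FIRST[B]={c}
pass 2: — fixpoint
  FIRST[S]={a,c}  FIRST[A]={a}  FIRST[B]={c}

FOLLOW iteration:
FOLLOW(S) := {$}
pass 1:
  S→B A: FOLLOW(B) ⊇ FIRST(A) = {a}; new: +{a}
  S→B A: FOLLOW(A) ⊇ FOLLOW(S) ⊇ {$}; new: +{$}
  FOLLOW(S)={$}  FOLLOW(A)={$}  FOLLOW(B)={a}
pass 2: done
  FOLLOW(S)={$}  FOLLOW(A)={$}  FOLLOW(B)={a}

FOLLOW(B) = ["a"]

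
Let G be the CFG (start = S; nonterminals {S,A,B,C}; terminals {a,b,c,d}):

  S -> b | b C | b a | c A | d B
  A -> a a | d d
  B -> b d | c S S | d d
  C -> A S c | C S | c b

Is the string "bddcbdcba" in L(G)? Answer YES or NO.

CNF form of G:
  S -> T1 B | T2 C | T2 T0 | T3 A | b
  A -> T0 T0 | T1 T1
  B -> T1 T1 | T2 T1 | T3 X4
  C -> A X5 | C S | T3 T2
  T0 -> a
  T1 -> d
  T2 -> b
  T3 -> c
  X4 -> S S
  X5 -> S T3

CYK fill:
  cell(0,0) b: {S,T2}  orig:{S}
  cell(1,1) d: {T1}  orig:{}
  cell(2,2) d: {T1}  orig:{}
  cell(3,3) c: {T3}  orig:{}
  cell(4,4) b: {S,T2}  orig:{S}
  cell(5,5) d: {T1}  orig:{}
  cell(6,6) c: {T3}  orig:{}
  cell(7,7) b: {S,T2}  orig:{S}
  cell(8,8) a: {T0}  orig:{}
  cell(0,1) bd: {B}
  cell(1,2) dd: {A,B}
  cell(2,3) dc: ∅
  cell(3,4) cb: {C}
  cell(4,5) bd: {B}
  cell(5,6) dc: ∅
  cell(6,7) cb: {C}
  cell(7,8) ba: {S}
  cell(0,2) bdd: ∅
  cell(1,3) ddc: ∅
  cell(2,4) dcb: ∅
  cell(3,5) cbd: ∅
  cell(4,6) bdc: ∅
  cell(5,7) dcb: ∅
  cell(6,8) cba: ∅
  cell(0,3) bddc: ∅
  cell(1,4) ddcb: ∅
  cell(2,5) dcbd: ∅
  cell(3,6) cbdc: ∅
  cell(4,7) bdcb: ∅
  cell(5,8) dcba: ∅
  cell(0,4) bddcb: ∅
  cell(1,5) ddcbd: ∅
  cell(2,6) dcbdc: ∅
  cell(3,7) cbdcb: ∅
  cell(4,8) bdcba: ∅
  cell(0,5) bddcbd: ∅
  cell(1,6) ddcbdc: ∅
  cell(2,7) dcbdcb: ∅
  cell(3,8) cbdcba: ∅
  cell(0,6) bddcbdc: ∅
  cell(1,7) ddcbdcb: ∅
  cell(2,8) dcbdcba: ∅
  cell(0,7) bddcbdcb: ∅
  cell(1,8) ddcbdcba: ∅
  cell(0,8) bddcbdcba: ∅

S ∉ T[0,8] ⇒ NO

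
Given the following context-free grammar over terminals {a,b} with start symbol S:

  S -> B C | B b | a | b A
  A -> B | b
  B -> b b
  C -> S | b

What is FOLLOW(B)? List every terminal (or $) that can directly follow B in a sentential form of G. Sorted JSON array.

FIRST sets, iterate to fixpoint:
round 1:
  A via A→b: +{b}
  B via B→b b: +{b}
  C via C→b: +{b}
  S via S→B C: +{b}
  S via S→a: +{a}
  FIRST[S]={a,b}  FIRST[A]={b}  FIRST[B]={b}  FIRST[C]={b}
round 2:
  C via C→S: +{a}
  FIRST[S]={a,b}  FIRST[A]={b}  FIRST[B]={b}  FIRST[C]={a,b}
round 3: (stable)
  FIRST[S]={a,b}  FIRST[A]={b}  FIRST[B]={b}  FIRST[C]={a,b}

FOLLOW sets:
initialize: $ ∈ FOLLOW(S)
pass 1:
  S→B C: FOLLOW(B) ⊇ FIRST(C) = {a,b}; new: +{a,b}
  S→B C: FOLLOW(C) ⊇ FOLLOW(S) ⊇ {$}; new: +{$}
  S→b A: FOLLOW(A) ⊇ FOLLOW(S) ⊇ {$}; new: +{$}
  S: {$}  A: {$}  B: {a,b}  C: {$}
pass 2:
  A→B: FOLLOW(B) ⊇ FOLLOW(A) ⊇ {$}; new: +{$}
  S: {$}  A: {$}  B: {$,a,b}  C: {$}
pass 3: done
  S: {$}  A: {$}  B: {$,a,b}  C: {$}

FOLLOW(B) = ["$", "a", "b"]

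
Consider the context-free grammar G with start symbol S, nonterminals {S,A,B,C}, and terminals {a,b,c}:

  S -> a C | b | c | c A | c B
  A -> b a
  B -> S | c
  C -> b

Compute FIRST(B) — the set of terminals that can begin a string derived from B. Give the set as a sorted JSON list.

Compute FIRST by fixpoint:
iter 1:
  A via A→b a: +{b}
  B via B→c: +{c}
  C via C→b: +{b}
  S via S→a C: +{a}
  S via S→b: +{b}
  S via S→c: +{c}
  FIRST(S)={a,b,c}  FIRST(A)={b}  FIRST(B)={c}  FIRST(C)={b}
iter 2:
  B via B→S: +{a,b}
  FIRST(S)={a,b,c}  FIRST(A)={b}  FIRST(B)={a,b,c}  FIRST(C)={b}
iter 3: (stable)
  FIRST(S)={a,b,c}  FIRST(A)={b}  FIRST(B)={a,b,c}  FIRST(C)={b}

FIRST(B) = ["a", "b", "c"]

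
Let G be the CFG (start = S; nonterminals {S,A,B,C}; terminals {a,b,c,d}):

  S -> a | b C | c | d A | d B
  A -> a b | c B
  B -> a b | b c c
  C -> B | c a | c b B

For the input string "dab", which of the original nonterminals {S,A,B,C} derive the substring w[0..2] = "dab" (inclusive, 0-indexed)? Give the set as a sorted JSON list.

CNF form of G:
  S -> T1 C | T3 A | T3 B | a | c
  A -> T0 T1 | T2 B
  B -> T0 T1 | T1 X4
  C -> T0 T1 | T1 X5 | T2 T0 | T2 X6
  T0 -> a
  T1 -> b
  T2 -> c
  T3 -> d
  X4 -> T2 T2
  X5 -> T2 T2
  X6 -> T1 B

CYK table (by increasing span) (cells [i..j] with 0 ≤ i ≤ j ≤ 2 only):
  cell(0,0) d: {T3}  orig:{}
  cell(1,1) a: {S,T0}  orig:{S}
  cell(2,2) b: {T1}  orig:{}
  cell(0,1) da: ∅
  cell(1,2) ab: {A,B,C}
  cell(0,2) dab: {S}

Original NTs in T[0,2] deriving "dab": ["S"]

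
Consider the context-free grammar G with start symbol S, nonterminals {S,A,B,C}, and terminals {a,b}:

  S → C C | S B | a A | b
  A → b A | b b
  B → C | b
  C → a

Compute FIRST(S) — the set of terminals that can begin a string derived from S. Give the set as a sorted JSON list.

Compute FIRST by fixpoint:
round 1:
  A via A→b A: +{b}
  B via B→b: +{b}
  C via C→a: +{a}
  S via S→C C: +{a}
  S via S→b: +{b}
  S: {a,b}  A: {b}  B: {b}  C: {a}
round 2:
  B via B→C: +{a}
  S: {a,b}  A: {b}  B: {a,b}  C: {a}
round 3: done
  S: {a,b}  A: {b}  B: {a,b}  C: {a}

FIRST(S) = ["a", "b"]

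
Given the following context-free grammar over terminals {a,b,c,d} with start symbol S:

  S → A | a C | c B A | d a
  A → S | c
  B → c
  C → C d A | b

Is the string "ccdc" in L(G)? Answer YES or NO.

CNF form of G:
  S -> T0 C | T1 X5 | T2 T0 | c
  A -> T0 C | T1 X3 | T2 T0 | c
  B -> c
  C -> C X4 | b
  T0 -> a
  T1 -> c
  T2 -> d
  X3 -> B A
  X4 -> T2 A
  X5 -> B A

CYK fill:
  [0..0]={A,B,S,T1}  "c"  orig:{A,B,S}
  [1..1]={A,B,S,T1}  "c"  orig:{A,B,S}
  [2..2]={T2}  "d"  orig:{}
  [3..3]={A,B,S,T1}  "c"  orig:{A,B,S}
  [0..1]={X3,X5}  "cc"  orig:{}
  [1..2]=∅  "cd"
  [2..3]={X4}  "dc"  orig:{}
  [0..2]=∅  "ccd"
  [1..3]=∅  "cdc"
  [0..3]=∅  "ccdc"

S ∉ T[0,3] ⇒ NO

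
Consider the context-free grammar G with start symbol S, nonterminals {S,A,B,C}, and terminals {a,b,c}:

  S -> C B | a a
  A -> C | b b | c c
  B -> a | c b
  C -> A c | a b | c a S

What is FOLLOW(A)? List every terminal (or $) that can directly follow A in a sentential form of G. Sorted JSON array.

FIRST iteration:
[1]
  A via A→b b: +{b}
  A via A→c c: +{c}
  B via B→a: +{a}
  B via B→c b: +{c}
  C via C→A c: +{b,c}
  C via C→a b: +{a}
  S via S→C B: +{a,b,c}
  S: {a,b,c}  A: {b,c}  B: {a,c}  C: {a,b,c}
[2]
  A via A→C: +{a}
  S: {a,b,c}  A: {a,b,c}  B: {a,c}  C: {a,b,c}
[3] (no change)
  S: {a,b,c}  A: {a,b,c}  B: {a,c}  C: {a,b,c}

FOLLOW iteration:
seed FOLLOW(S) with $
[1]
  C→A c: FOLLOW(A) ⊇ FIRST(c) = {c}; new: +{c}
  S→C B: FOLLOW(C) ⊇ FIRST(B) = {a,c}; new: +{a,c}
  S→C B: FOLLOW(B) ⊇ FOLLOW(S) ⊇ {$}; new: +{$}
  FOLLOW[S]={$}  FOLLOW[A]={c}  FOLLOW[B]={$}  FOLLOW[C]={a,c}
[2]
  C→c a S: FOLLOW(S) ⊇ FOLLOW(C) ⊇ {a,c}; new: +{a,c}
  S→C B: FOLLOW(B) ⊇ FOLLOW(S) ⊇ {$,a,c}; new: +{a,c}
  FOLLOW[S]={$,a,c}  FOLLOW[A]={c}  FOLLOW[B]={$,a,c}  FOLLOW[C]={a,c}
[3] (no change)
  FOLLOW[S]={$,a,c}  FOLLOW[A]={c}  FOLLOW[B]={$,a,c}  FOLLOW[C]={a,c}

FOLLOW(A) = ["c"]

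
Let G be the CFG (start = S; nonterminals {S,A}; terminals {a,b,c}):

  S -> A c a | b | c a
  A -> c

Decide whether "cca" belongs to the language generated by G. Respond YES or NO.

CNF form of G:
  S -> A X2 | T0 T1 | b
  A -> c
  T0 -> c
  T1 -> a
  X2 -> T0 T1

CYK fill:
  [0..0]={A,T0}  "c"  orig:{A}
  [1..1]={A,T0}  "c"  orig:{A}
  [2..2]={T1}  "a"  orig:{}
  [0..1]=∅  "cc"
  [1..2]={S,X2}  "ca"  orig:{S}
  [0..2]={S}  "cca"

S ∈ T[0,2] ⇒ YES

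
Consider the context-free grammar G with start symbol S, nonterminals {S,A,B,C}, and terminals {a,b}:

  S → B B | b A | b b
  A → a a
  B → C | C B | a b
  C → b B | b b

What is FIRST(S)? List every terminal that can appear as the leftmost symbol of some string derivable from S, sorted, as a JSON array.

FIRST sets, iterate to fixpoint:
[1]
  A via A→a a: +{a}
  B via B→a b: +{a}
  C via C→b B: +{b}
  S via S→B B: +{a}
  S via S→b A: +{b}
  S: {a,b}  A: {a}  B: {a}  C: {b}
[2]
  B via B→C: +{b}
  S: {a,b}  A: {a}  B: {a,b}  C: {b}
[3] (stable)
  S: {a,b}  A: {a}  B: {a,b}  C: {b}

FIRST(S) = ["a", "b"]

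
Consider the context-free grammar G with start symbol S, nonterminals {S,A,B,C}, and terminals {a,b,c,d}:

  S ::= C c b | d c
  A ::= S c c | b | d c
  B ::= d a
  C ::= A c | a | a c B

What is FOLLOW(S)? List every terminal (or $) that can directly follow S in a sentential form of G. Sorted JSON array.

FIRST iteration:
[1]
  A via A→b: +{b}
  A via A→d c: +{d}
  B via B→d a: +{d}
  C via C→A c: +{b,d}
  C via C→a: +{a}
  S via S→C c b: +{a,b,d}
  FIRST[S]={a,b,d}  FIRST[A]={b,d}  FIRST[B]={d}  FIRST[C]={a,b,d}
[2]
  A via A→S c c: +{a}
  FIRST[S]={a,b,d}  FIRST[A]={a,b,d}  FIRST[B]={d}  FIRST[C]={a,b,d}
[3] (stable)
  FIRST[S]={a,b,d}  FIRST[A]={a,b,d}  FIRST[B]={d}  FIRST[C]={a,b,d}

Compute FOLLOW by fixpoint:
initialize: $ ∈ FOLLOW(S)
pass 1:
  A→S c c: FOLLOW(S) ⊇ FIRST(c) = {c}; new: +{c}
  C→A c: FOLLOW(A) ⊇ FIRST(c) = {c}; new: +{c}
  S→C c b: FOLLOW(C) ⊇ FIRST(c) = {c}; new: +{c}
  FOLLOW(S)={$,c}  FOLLOW(A)={c}  FOLLOW(B)={}  FOLLOW(C)={c}
pass 2:
  C→a c B: FOLLOW(B) ⊇ FOLLOW(C) ⊇ {c}; new: +{c}
  FOLLOW(S)={$,c}  FOLLOW(A)={c}  FOLLOW(B)={c}  FOLLOW(C)={c}
pass 3: done
  FOLLOW(S)={$,c}  FOLLOW(A)={c}  FOLLOW(B)={c}  FOLLOW(C)={c}

FOLLOW(S) = ["$", "c"]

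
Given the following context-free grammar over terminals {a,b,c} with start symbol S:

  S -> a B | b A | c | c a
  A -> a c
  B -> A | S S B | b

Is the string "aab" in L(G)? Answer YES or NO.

CNF form of G:
  S -> T0 B | T1 T0 | T2 A | c
  A -> T0 T1
  B -> S X3 | T0 T1 | b
  T0 -> a
  T1 -> c
  T2 -> b
  X3 -> S B

Fill CYK table bottom-up:
  cell(0,0) a: {T0}  orig:{}
  cell(1,1) a: {T0}  orig:{}
  cell(2,2) b: {B,T2}  orig:{B}
  cell(0,1) aa: ∅
  cell(1,2) ab: {S}
  cell(0,2) aab: ∅

S ∉ T[0,2] ⇒ NO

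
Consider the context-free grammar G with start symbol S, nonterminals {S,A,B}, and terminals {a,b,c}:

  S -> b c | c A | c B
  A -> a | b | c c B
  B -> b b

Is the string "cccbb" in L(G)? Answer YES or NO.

Convert to CNF:
  S -> T0 A | T0 B | T1 T0
  A -> T0 X2 | a | b
  B -> T1 T1
  T0 -> c
  T1 -> b
  X2 -> T0 B

CYK table (by increasing span):
  cell(0,0) c: {T0}  orig:{}
  cell(1,1) c: {T0}  orig:{}
  cell(2,2) c: {T0}  orig:{}
  cell(3,3) b: {A,T1}  orig:{A}
  cell(4,4) b: {A,T1}  orig:{A}
  cell(0,1) cc: ∅
  cell(1,2) cc: ∅
  cell(2,3) cb: {S}
  cell(3,4) bb: {B}
  cell(0,2) ccc: ∅
  cell(1,3) ccb: ∅
  cell(2,4) cbb: {S,X2}  orig:{S}
  cell(0,3) cccb: ∅
  cell(1,4) ccbb: {A}
  cell(0,4) cccbb: {S}

S ∈ T[0,4] ⇒ YES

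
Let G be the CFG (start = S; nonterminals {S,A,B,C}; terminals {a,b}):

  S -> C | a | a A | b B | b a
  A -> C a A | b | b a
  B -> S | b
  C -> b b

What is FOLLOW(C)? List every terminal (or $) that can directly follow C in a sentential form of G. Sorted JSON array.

Compute FIRST by fixpoint:
[1]
  A via A→b: +{b}
  B via B→b: +{b}
  C via C→b b: +{b}
  S via S→C: +{b}
  S via S→a: +{a}
  FIRST(S)={a,b}  FIRST(A)={b}  FIRST(B)={b}  FIRST(C)={b}
[2]
  B via B→S: +{a}
  FIRST(S)={a,b}  FIRST(A)={b}  FIRST(B)={a,b}  FIRST(C)={b}
[3] — fixpoint
  FIRST(S)={a,b}  FIRST(A)={b}  FIRST(B)={a,b}  FIRST(C)={b}

FOLLOW iteration:
FOLLOW(S) := {$}
[1]
  A→C a A: FOLLOW(C) ⊇ FIRST(a) = {a}; new: +{a}
  S→C: FOLLOW(C) ⊇ FOLLOW(S) ⊇ {$}; new: +{$}
  S→a A: FOLLOW(A) ⊇ FOLLOW(S) ⊇ {$}; new: +{$}
  S→b B: FOLLOW(B) ⊇ FOLLOW(S) ⊇ {$}; new: +{$}
  FOLLOW[S]={$}  FOLLOW[A]={$}  FOLLOW[B]={$}  FOLLOW[C]={$,a}
[2] (stable)
  FOLLOW[S]={$}  FOLLOW[A]={$}  FOLLOW[B]={$}  FOLLOW[C]={$,a}

FOLLOW(C) = ["$", "a"]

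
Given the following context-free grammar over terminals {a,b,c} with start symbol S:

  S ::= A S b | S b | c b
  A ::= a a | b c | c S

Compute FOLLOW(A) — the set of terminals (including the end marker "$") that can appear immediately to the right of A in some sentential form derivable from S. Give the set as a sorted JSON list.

FIRST sets, iterate to fixpoint:
round 1:
  A via A→a a: +{a}
  A via A→b c: +{b}
  A via A→c S: +{c}
  S via S→A S b: +{a,b,c}
  FIRST(S)={a,b,c}  FIRST(A)={a,b,c}
round 2: (no change)
  FIRST(S)={a,b,c}  FIRST(A)={a,b,c}

FOLLOW sets:
FOLLOW(S) := {$}
iter 1:
  S→A S b: FOLLOW(A) ⊇ FIRST(S) = {a,b,c}; new: +{a,b,c}
  S→A S b: FOLLOW(S) ⊇ FIRST(b) = {b}; new: +{b}
  FOLLOW[S]={$,b}  FOLLOW[A]={a,b,c}
iter 2:
  A→c S: FOLLOW(S) ⊇ FOLLOW(A) ⊇ {a,b,c}; new: +{a,c}
  FOLLOW[S]={$,a,b,c}  FOLLOW[A]={a,b,c}
iter 3: (stable)
  FOLLOW[S]={$,a,b,c}  FOLLOW[A]={a,b,c}

FOLLOW(A) = ["a", "b", "c"]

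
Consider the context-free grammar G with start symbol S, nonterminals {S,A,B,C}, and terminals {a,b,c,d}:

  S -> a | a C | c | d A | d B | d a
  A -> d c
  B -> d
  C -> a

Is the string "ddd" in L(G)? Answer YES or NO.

Convert to CNF:
  S -> T0 A | T0 B | T0 T2 | T2 C | a | c
  A -> T0 T1
  B -> d
  C -> a
  T0 -> d
  T1 -> c
  T2 -> a

CYK fill:
  [0..0]={B,T0}  "d"  orig:{B}
  [1..1]={B,T0}  "d"  orig:{B}
  [2..2]={B,T0}  "d"  orig:{B}
  [0..1]={S}  "dd"
  [1..2]={S}  "dd"
  [0..2]=∅  "ddd"

S ∉ T[0,2] ⇒ NO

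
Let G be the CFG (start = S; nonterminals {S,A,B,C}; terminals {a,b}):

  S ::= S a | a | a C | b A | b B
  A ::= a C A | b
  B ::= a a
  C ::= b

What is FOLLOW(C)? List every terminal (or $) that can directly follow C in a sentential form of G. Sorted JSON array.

FIRST iteration:
pass 1:
  A via A→a C A: +{a}
  A via A→b: +{b}
  B via B→a a: +{a}
  C via C→b: +{b}
  S via S→a: +{a}
  S via S→b A: +{b}
  FIRST[S]={a,b}  FIRST[A]={a,b}  FIRST[B]={a}  FIRST[C]={b}
pass 2: done
  FIRST[S]={a,b}  FIRST[A]={a,b}  FIRST[B]={a}  FIRST[C]={b}

FOLLOW iteration:
FOLLOW(S) := {$}
pass 1:
  A→a C A: FOLLOW(C) ⊇ FIRST(A) = {a,b}; new: +{a,b}
  S→S a: FOLLOW(S) ⊇ FIRST(a) = {a}; new: +{a}
  S→a C: FOLLOW(C) ⊇ FOLLOW(S) ⊇ {$,a}; new: +{$}
  S→b A: FOLLOW(A) ⊇ FOLLOW(S) ⊇ {$,a}; new: +{$,a}
  S→b B: FOLLOW(B) ⊇ FOLLOW(S) ⊇ {$,a}; new: +{$,a}
  FOLLOW(S)={$,a}  FOLLOW(A)={$,a}  FOLLOW(B)={$,a}  FOLLOW(C)={$,a,b}
pass 2: done
  FOLLOW(S)={$,a}  FOLLOW(A)={$,a}  FOLLOW(B)={$,a}  FOLLOW(C)={$,a,b}

FOLLOW(C) = ["$", "a", "b"]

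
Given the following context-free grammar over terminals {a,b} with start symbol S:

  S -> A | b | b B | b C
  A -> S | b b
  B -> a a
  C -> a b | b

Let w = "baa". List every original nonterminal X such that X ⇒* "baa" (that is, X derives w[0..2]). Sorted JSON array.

Convert to CNF:
  S -> T0 B | T0 C | T0 T0 | b
  A -> T0 B | T0 C | T0 T0 | b
  B -> T1 T1
  C -> T1 T0 | b
  T0 -> b
  T1 -> a

CYK table (by increasing span), restricted to cells inside w[0..2]:
  T[0,0] 'b' = {A,C,S,T0}  orig:{A,C,S}
  T[1,1] 'a' = {T1}  orig:{}
  T[2,2] 'a' = {T1}  orig:{}
  T[0,1] 'ba' = ∅
  T[1,2] 'aa' = {B}
  T[0,2] 'baa' = {A,S}

Original NTs in T[0,2] deriving "baa": ["A", "S"]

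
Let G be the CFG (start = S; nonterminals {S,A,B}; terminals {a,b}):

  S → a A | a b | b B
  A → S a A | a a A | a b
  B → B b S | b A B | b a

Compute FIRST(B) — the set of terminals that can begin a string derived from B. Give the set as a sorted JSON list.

Compute FIRST by fixpoint:
pass 1:
  A via A→a a A: +{a}
  B via B→b A B: +{b}
  S via S→a A: +{a}
  S via S→b B: +{b}
  FIRST(S)={a,b}  FIRST(A)={a}  FIRST(B)={b}
pass 2:
  A via A→S a A: +{b}
  FIRST(S)={a,b}  FIRST(A)={a,b}  FIRST(B)={b}
pass 3: (no change)
  FIRST(S)={a,b}  FIRST(A)={a,b}  FIRST(B)={b}

FIRST(B) = ["b"]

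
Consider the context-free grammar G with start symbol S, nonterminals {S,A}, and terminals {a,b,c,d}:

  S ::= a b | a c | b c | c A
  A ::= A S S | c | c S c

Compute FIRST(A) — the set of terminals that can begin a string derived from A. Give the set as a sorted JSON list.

Compute FIRST by fixpoint:
iter 1:
  A via A→c: +{c}
  S via S→a b: +{a}
  S via S→b c: +{b}
  S via S→c A: +{c}
  FIRST[S]={a,b,c}  FIRST[A]={c}
iter 2: done
  FIRST[S]={a,b,c}  FIRST[A]={c}

FIRST(A) = ["c"]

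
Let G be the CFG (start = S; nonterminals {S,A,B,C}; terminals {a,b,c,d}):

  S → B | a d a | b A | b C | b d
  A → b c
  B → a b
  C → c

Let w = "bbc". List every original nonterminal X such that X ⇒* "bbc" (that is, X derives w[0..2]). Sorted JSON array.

Convert to CNF:
  S -> T0 A | T0 C | T0 T3 | T2 T0 | T2 X4
  A -> T0 T1
  B -> T2 T0
  C -> c
  T0 -> b
  T1 -> c
  T2 -> a
  T3 -> d
  X4 -> T3 T2

CYK table (by increasing span) (cells [i..j] with 0 ≤ i ≤ j ≤ 2 only):
  cell(0,0) b: {T0}  orig:{}
  cell(1,1) b: {T0}  orig:{}
  cell(2,2) c: {C,T1}  orig:{C}
  cell(0,1) bb: ∅
  cell(1,2) bc: {A,S}
  cell(0,2) bbc: {S}

Original NTs in T[0,2] deriving "bbc": ["S"]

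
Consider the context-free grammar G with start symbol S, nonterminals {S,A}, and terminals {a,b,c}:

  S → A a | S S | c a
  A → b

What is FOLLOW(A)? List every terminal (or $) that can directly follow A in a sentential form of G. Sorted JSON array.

FIRST iteration:
[1]
  A via A→b: +{b}
  S via S→A a: +{b}
  S via S→c a: +{c}
  S: {b,c}  A: {b}
[2] done
  S: {b,c}  A: {b}

Compute FOLLOW by fixpoint:
initialize: $ ∈ FOLLOW(S)
round 1:
  S→A a: FOLLOW(A) ⊇ FIRST(a) = {a}; new: +{a}
  S→S S: FOLLOW(S) ⊇ FIRST(S) = {b,c}; new: +{b,c}
  FOLLOW[S]={$,b,c}  FOLLOW[A]={a}
round 2: (no change)
  FOLLOW[S]={$,b,c}  FOLLOW[A]={a}

FOLLOW(A) = ["a"]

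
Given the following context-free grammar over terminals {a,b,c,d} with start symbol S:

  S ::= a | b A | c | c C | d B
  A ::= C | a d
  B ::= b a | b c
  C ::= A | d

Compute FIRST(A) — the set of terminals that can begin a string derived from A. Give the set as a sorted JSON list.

FIRST iteration:
pass 1:
  A via A→a d: +{a}
  B via B→b a: +{b}
  C via C→A: +{a}
  C via C→d: +{d}
  S via S→a: +{a}
  S via S→b A: +{b}
  S via S→c: +{c}
  S via S→d B: +{d}
  S: {a,b,c,d}  A: {a}  B: {b}  C: {a,d}
pass 2:
  A via A→C: +{d}
  S: {a,b,c,d}  A: {a,d}  B: {b}  C: {a,d}
pass 3: done
  S: {a,b,c,d}  A: {a,d}  B: {b}  C: {a,d}

FIRST(A) = ["a", "d"]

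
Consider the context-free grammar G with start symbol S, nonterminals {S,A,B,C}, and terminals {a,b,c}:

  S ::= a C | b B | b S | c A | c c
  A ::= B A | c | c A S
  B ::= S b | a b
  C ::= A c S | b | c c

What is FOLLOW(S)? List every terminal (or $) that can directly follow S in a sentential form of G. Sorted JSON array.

Compute FIRST by fixpoint:
[1]
  A via A→c: +{c}
  B via B→a b: +{a}
  C via C→A c S: +{c}
  C via C→b: +{b}
  S via S→a C: +{a}
  S via S→b B: +{b}
  S via S→c A: +{c}
  S: {a,b,c}  A: {c}  B: {a}  C: {b,c}
[2]
  A via A→B A: +{a}
  B via B→S b: +{b,c}
  C via C→A c S: +{a}
  S: {a,b,c}  A: {a,c}  B: {a,b,c}  C: {a,b,c}
[3]
  A via A→B A: +{b}
  S: {a,b,c}  A: {a,b,c}  B: {a,b,c}  C: {a,b,c}
[4] — fixpoint
  S: {a,b,c}  A: {a,b,c}  B: {a,b,c}  C: {a,b,c}

FOLLOW iteration:
initialize: $ ∈ FOLLOW(S)
[1]
  A→B A: FOLLOW(B) ⊇ FIRST(A) = {a,b,c}; new: +{a,b,c}
  A→c A S: FOLLOW(A) ⊇ FIRST(S) = {a,b,c}; new: +{a,b,c}
  A→c A S: FOLLOW(S) ⊇ FOLLOW(A) ⊇ {a,b,c}; new: +{a,b,c}
  S→a C: FOLLOW(C) ⊇ FOLLOW(S) ⊇ {$,a,b,c}; new: +{$,a,b,c}
  S→b B: FOLLOW(B) ⊇ FOLLOW(S) ⊇ {$,a,b,c}; new: +{$}
  S→c A: FOLLOW(A) ⊇ FOLLOW(S) ⊇ {$,a,b,c}; new: +{$}
  FOLLOW(S)={$,a,b,c}  FOLLOW(A)={$,a,b,c}  FOLLOW(B)={$,a,b,c}  FOLLOW(C)={$,a,b,c}
[2] (no change)
  FOLLOW(S)={$,a,b,c}  FOLLOW(A)={$,a,b,c}  FOLLOW(B)={$,a,b,c}  FOLLOW(C)={$,a,b,c}

FOLLOW(S) = ["$", "a", "b", "c"]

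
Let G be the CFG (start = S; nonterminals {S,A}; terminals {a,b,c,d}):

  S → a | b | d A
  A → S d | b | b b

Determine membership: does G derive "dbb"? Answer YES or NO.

Convert to CNF:
  S -> T0 A | a | b
  A -> S T0 | T1 T1 | b
  T0 -> d
  T1 -> b

Fill CYK table bottom-up:
  [0..0]={T0}  "d"  orig:{}
  [1..1]={A,S,T1}  "b"  orig:{A,S}
  [2..2]={A,S,T1}  "b"  orig:{A,S}
  [0..1]={S}  "db"
  [1..2]={A}  "bb"
  [0..2]={S}  "dbb"

S ∈ T[0,2] ⇒ YES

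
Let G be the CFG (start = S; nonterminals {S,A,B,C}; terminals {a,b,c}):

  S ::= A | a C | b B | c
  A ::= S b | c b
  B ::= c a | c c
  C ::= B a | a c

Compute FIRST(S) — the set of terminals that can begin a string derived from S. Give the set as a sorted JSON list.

FIRST sets, iterate to fixpoint:
[1]
  A via A→c b: +{c}
  B via B→c a: +{c}
  C via C→B a: +{c}
  C via C→a c: +{a}
  S via S→A: +{c}
  S via S→a C: +{a}
  S via S→b B: +{b}
  S: {a,b,c}  A: {c}  B: {c}  C: {a,c}
[2]
  A via A→S b: +{a,b}
  S: {a,b,c}  A: {a,b,c}  B: {c}  C: {a,c}
[3] done
  S: {a,b,c}  A: {a,b,c}  B: {c}  C: {a,c}

FIRST(S) = ["a", "b", "c"]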